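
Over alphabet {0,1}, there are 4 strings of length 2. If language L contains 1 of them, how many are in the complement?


Alphabet: {0,1}
String length: 2
Total strings of length 2 = 2^2 = 4
Strings in L = 1
Complement = total - |L|
= 4 - 1
= 3

3


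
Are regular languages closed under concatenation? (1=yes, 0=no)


Regular languages are closed under:
- Union (DFA product construction)
- Intersection (DFA product construction)
- Complement (swap accept/reject states)
- Concatenation (NFA construction)
- Kleene star (NFA construction)
concatenation is in this list
Therefore: closed

1


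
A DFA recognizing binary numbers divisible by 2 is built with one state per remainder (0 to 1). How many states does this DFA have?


Divisibility by 2 is tracked via the remainder mod 2: 0, 1, ..., 1
The construction assigns one state to each remainder
Number of remainders = 2

2


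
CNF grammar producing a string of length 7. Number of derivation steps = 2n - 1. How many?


Chomsky Normal Form derivation:
String length n = 7
Each step either:
  - Splits a nonterminal into two (n-1 such steps)
  - Converts a nonterminal to terminal (n such steps)
Total = (n-1) + n = 2n - 1
= 2(7) - 1
= 14 - 1
= 13

13


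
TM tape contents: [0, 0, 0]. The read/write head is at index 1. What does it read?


Tape: [0, 0, 0]
Positions: 0 1 2
Values:    0 0 0
Head at position 1
tape[1] = 0

0


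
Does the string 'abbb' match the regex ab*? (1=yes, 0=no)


Pattern: ab*
String: 'abbb'
Pattern requires: exactly one 'a' followed by zero or more 'b's
First char is 'a' -> OK
Rest 'bbb': all b's? Yes
Result: 1

1


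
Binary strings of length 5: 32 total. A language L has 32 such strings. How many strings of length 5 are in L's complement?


Alphabet: {0,1}
String length: 5
Total strings of length 5 = 2^5 = 32
Strings in L = 32
Complement = total - |L|
= 32 - 32
= 0

0


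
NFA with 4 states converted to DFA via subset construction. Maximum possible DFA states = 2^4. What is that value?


NFA has 4 states
Subset construction: each DFA state = subset of NFA states
Maximum subsets = 2^4
2^4 = 16

16


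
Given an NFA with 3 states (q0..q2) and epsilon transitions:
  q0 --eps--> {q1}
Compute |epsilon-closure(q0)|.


Starting from q0
Initialize closure = {q0}
Follow epsilon from q0 -> add q1
Final closure: {q0, q1}
Size = 2

2


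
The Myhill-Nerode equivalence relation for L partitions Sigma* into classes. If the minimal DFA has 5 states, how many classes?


Myhill-Nerode theorem:
Number of equivalence classes = number of states in minimal DFA
Minimal DFA states = 5
Therefore equivalence classes = 5

5


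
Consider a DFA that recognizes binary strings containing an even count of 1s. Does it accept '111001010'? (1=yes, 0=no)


DFA has 2 states: q_even (start, accept=yes) and q_odd
Processing string '111001010' character by character:
  Position 0: read '1', 1-count=1 -> q_odd
  Position 1: read '1', 1-count=2 -> q_even
  Position 2: read '1', 1-count=3 -> q_odd
  Position 3: read '0', 1-count=3 -> q_odd (no change)
  Position 4: read '0', 1-count=3 -> q_odd (no change)
  Position 5: read '1', 1-count=4 -> q_even
  Position 6: read '0', 1-count=4 -> q_even (no change)
  Position 7: read '1', 1-count=5 -> q_odd
  Position 8: read '0', 1-count=5 -> q_odd (no change)
Final state: q_odd, total 1s = 5 (odd); the DFA requires an even count -> reject

0


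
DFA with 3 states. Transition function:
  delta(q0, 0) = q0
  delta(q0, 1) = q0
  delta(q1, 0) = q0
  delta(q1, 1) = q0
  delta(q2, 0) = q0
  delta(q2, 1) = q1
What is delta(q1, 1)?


Looking up transition function:
delta(q1, 1) in the table
Row: q1, Column: 1
Result: q0

q0


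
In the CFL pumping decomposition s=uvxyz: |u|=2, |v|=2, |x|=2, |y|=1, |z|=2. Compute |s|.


|s| = |u| + |v| + |x| + |y| + |z|
= 2 + 2 + 2 + 1 + 2
= 4 + 2 + 3
= 6 + 3
= 9

9


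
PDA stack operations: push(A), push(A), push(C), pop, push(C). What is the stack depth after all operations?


Tracing stack operations:
  push(A) -> stack = [A], depth=1
  push(A) -> stack = [A,A], depth=2
  push(C) -> stack = [A,A,C], depth=3
  pop -> removed C, stack = [A,A], depth=2
  push(C) -> stack = [A,A,C], depth=3
Final depth = 3

3


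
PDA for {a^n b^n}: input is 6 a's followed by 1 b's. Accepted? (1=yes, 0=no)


Language requires equal numbers of a's and b's
PDA pushes for each 'a', pops for each 'b'
Number of a's = 6
Number of b's = 1
6 != 1 -> Reject

0


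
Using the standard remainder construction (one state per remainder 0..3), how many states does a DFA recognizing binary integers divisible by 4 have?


Divisibility by 4 is tracked via the remainder mod 4: 0, 1, ..., 3
The construction assigns one state to each remainder
Number of remainders = 4

4


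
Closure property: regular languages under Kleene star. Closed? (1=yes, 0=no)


Regular languages are closed under:
- Union (DFA product construction)
- Intersection (DFA product construction)
- Complement (swap accept/reject states)
- Concatenation (NFA construction)
- Kleene star (NFA construction)
Kleene star is in this list
Therefore: closed

1


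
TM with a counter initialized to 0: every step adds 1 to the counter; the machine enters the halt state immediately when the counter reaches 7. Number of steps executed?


Counter starts at 0. Counting sequence:
  Step 1: counter = 1
  Step 2: counter = 2
  Step 3: counter = 3
  Step 4: counter = 4
  Step 5: counter = 5
  Step 6: counter = 6
  Step 7: counter = 7
Counter reached 7 -> halt
Total steps = 7

7


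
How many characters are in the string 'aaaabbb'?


String: 'aaaabbb'
Counting characters:
  'a' appears 4 time(s)
  'b' appears 3 time(s)
Total length = 4 + 3 = 7

7


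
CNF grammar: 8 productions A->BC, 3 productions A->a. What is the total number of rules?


CNF allows two rule forms:
  A -> BC (binary): 8 rules
  A -> a (terminal): 3 rules
Total = 8 + 3 = 11

11


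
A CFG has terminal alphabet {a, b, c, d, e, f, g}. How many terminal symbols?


Terminal symbols: a, b, c, d, e, f, g
Counting each: a (#1), b (#2), c (#3), d (#4), e (#5), f (#6), g (#7)
Total = 7

7


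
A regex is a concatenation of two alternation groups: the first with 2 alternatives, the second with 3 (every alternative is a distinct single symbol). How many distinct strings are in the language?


First group: 2 alternatives
Second group: 3 alternatives
Concatenation: each choice from group 1 pairs with each from group 2
Total = 2 x 3 = 6

6


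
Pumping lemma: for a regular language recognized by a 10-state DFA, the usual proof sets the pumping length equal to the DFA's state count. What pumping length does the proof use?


Pumping lemma for regular languages (standard proof):
Take p = |Q|, the number of DFA states.
Any string of length >= |Q| passes through |Q|+1 states while reading its first |Q| symbols,
so by pigeonhole some state repeats, giving the loop that can be pumped.
Here |Q| = 10
Therefore the proof uses p = 10

10


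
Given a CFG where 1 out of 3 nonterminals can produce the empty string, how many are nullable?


Nonterminals: {S, A, B}
A nonterminal is nullable if it can derive epsilon
Counting nullable nonterminals: 1
Total nullable = 1

1


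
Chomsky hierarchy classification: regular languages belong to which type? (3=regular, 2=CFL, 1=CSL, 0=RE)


Chomsky hierarchy levels:
  Type 3: Regular (DFA/NFA/regex)
  Type 2: Context-free (PDA)
  Type 1: Context-sensitive
  Type 0: Recursively enumerable (TM)
'regular' corresponds to Type 3

3


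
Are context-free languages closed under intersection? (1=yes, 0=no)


CFL closure properties:
  Closed under: union, concatenation, Kleene star
  NOT closed under: intersection, complement
Operation 'intersection' is in not-closed list -> No (not closed)

0


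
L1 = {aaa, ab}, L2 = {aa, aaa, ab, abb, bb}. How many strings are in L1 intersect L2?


L1 = {aaa, ab}
L2 = {aa, aaa, ab, abb, bb}
Checking each string in L1 against L2:
  'aaa': in L2? Yes
  'ab': in L2? Yes
Intersection = {aaa, ab}
|L1 ∩ L2| = 2

2


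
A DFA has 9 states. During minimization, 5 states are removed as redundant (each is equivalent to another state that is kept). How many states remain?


Original DFA: 9 states
Redundant states removed: 5
Minimized states = original - removed
= 9 - 5
= 4

4


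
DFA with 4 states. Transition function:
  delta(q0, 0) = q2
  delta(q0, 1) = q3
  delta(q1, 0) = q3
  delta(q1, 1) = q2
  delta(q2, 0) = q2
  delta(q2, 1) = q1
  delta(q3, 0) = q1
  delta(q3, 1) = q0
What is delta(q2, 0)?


Looking up transition function:
delta(q2, 0) in the table
Row: q2, Column: 0
Result: q2

q2


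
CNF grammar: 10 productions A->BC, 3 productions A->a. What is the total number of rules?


CNF allows two rule forms:
  A -> BC (binary): 10 rules
  A -> a (terminal): 3 rules
Total = 10 + 3 = 13

13


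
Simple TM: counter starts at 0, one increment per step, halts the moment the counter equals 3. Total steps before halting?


Counter starts at 0. Counting sequence:
  Step 1: counter = 1
  Step 2: counter = 2
  Step 3: counter = 3
Counter reached 3 -> halt
Total steps = 3

3


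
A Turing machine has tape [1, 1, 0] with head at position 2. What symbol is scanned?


Tape: [1, 1, 0]
Positions: 0 1 2
Values:    1 1 0
Head at position 2
tape[2] = 0

0


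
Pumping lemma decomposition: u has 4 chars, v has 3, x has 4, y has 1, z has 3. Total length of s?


|s| = |u| + |v| + |x| + |y| + |z|
= 4 + 3 + 4 + 1 + 3
= 7 + 4 + 4
= 11 + 4
= 15

15


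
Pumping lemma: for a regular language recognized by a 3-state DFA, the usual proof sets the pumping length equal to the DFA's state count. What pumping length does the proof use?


Pumping lemma for regular languages (standard proof):
Take p = |Q|, the number of DFA states.
Any string of length >= |Q| passes through |Q|+1 states while reading its first |Q| symbols,
so by pigeonhole some state repeats, giving the loop that can be pumped.
Here |Q| = 3
Therefore the proof uses p = 3

3


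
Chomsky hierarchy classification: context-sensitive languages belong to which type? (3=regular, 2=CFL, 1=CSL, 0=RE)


Chomsky hierarchy levels:
  Type 3: Regular (DFA/NFA/regex)
  Type 2: Context-free (PDA)
  Type 1: Context-sensitive
  Type 0: Recursively enumerable (TM)
'context-sensitive' corresponds to Type 1

1


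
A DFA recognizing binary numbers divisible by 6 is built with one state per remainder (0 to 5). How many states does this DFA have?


Divisibility by 6 is tracked via the remainder mod 6: 0, 1, ..., 5
The construction assigns one state to each remainder
Number of remainders = 6

6


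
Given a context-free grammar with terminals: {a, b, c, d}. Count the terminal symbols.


Terminal symbols: a, b, c, d
Counting each: a (#1), b (#2), c (#3), d (#4)
Total = 4

4


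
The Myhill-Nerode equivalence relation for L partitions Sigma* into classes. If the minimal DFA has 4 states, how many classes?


Myhill-Nerode theorem:
Number of equivalence classes = number of states in minimal DFA
Minimal DFA states = 4
Therefore equivalence classes = 4

4


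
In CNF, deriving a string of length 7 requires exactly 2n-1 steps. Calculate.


Chomsky Normal Form derivation:
String length n = 7
Each step either:
  - Splits a nonterminal into two (n-1 such steps)
  - Converts a nonterminal to terminal (n such steps)
Total = (n-1) + n = 2n - 1
= 2(7) - 1
= 14 - 1
= 13

13


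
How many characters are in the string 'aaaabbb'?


String: 'aaaabbb'
Counting characters:
  'a' appears 4 time(s)
  'b' appears 3 time(s)
Total length = 4 + 3 = 7

7


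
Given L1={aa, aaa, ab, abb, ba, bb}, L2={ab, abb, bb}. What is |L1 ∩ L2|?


L1 = {aa, aaa, ab, abb, ba, bb}
L2 = {ab, abb, bb}
Checking each string in L1 against L2:
  'aa': in L2? No
  'aaa': in L2? No
  'ab': in L2? Yes
  'abb': in L2? Yes
  'ba': in L2? No
  'bb': in L2? Yes
Intersection = {ab, abb, bb}
|L1 ∩ L2| = 3

3


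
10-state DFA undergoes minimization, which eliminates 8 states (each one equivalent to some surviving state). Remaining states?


Original DFA: 10 states
Redundant states removed: 8
Minimized states = original - removed
= 10 - 8
= 2

2


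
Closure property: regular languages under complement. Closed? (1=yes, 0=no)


Regular languages are closed under:
- Union (DFA product construction)
- Intersection (DFA product construction)
- Complement (swap accept/reject states)
- Concatenation (NFA construction)
- Kleene star (NFA construction)
complement is in this list
Therefore: closed

1


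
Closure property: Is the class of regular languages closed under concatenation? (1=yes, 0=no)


Regular languages are closed under all standard operations:
- Union: Yes (product construction)
- Intersection: Yes (product construction)
- Complement: Yes (swap accept/reject)
- Concatenation: Yes (NFA construction)
Operation: concatenation -> Closed

1


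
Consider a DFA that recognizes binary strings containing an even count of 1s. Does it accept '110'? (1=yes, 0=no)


DFA has 2 states: q_even (start, accept=yes) and q_odd
Processing string '110' character by character:
  Position 0: read '1', 1-count=1 -> q_odd
  Position 1: read '1', 1-count=2 -> q_even
  Position 2: read '0', 1-count=2 -> q_even (no change)
Final state: q_even, total 1s = 2 (even); the DFA requires an even count -> accept

1


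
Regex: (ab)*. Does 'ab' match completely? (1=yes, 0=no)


Pattern: (ab)*
String: 'ab'
Pattern requires: zero or more repetitions of 'ab'
Pairs: ['ab']
All pairs are 'ab'? Yes
Result: 1

1


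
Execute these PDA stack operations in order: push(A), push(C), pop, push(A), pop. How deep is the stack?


Tracing stack operations:
  push(A) -> stack = [A], depth=1
  push(C) -> stack = [A,C], depth=2
  pop -> removed C, stack = [A], depth=1
  push(A) -> stack = [A,A], depth=2
  pop -> removed A, stack = [A], depth=1
Final depth = 1

1


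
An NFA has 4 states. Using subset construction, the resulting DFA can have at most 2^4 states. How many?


NFA has 4 states
Subset construction: each DFA state = subset of NFA states
Maximum subsets = 2^4
2^4 = 16

16


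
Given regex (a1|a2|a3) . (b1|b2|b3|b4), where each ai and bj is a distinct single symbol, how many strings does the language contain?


First group: 3 alternatives
Second group: 4 alternatives
Concatenation: each choice from group 1 pairs with each from group 2
Total = 3 x 4 = 12

12


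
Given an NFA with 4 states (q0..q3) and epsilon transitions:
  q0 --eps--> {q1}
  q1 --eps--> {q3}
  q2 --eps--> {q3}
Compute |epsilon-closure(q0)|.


Starting from q0
Initialize closure = {q0}
Follow epsilon from q0 -> add q1
Follow epsilon from q1 -> add q3
Final closure: {q0, q1, q3}
Size = 3

3


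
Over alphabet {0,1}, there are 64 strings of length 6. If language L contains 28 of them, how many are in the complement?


Alphabet: {0,1}
String length: 6
Total strings of length 6 = 2^6 = 64
Strings in L = 28
Complement = total - |L|
= 64 - 28
= 36

36


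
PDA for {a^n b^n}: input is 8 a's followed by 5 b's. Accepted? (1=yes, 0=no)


Language requires equal numbers of a's and b's
PDA pushes for each 'a', pops for each 'b'
Number of a's = 8
Number of b's = 5
8 != 5 -> Reject

0


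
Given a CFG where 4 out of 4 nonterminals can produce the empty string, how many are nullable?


Nonterminals: {S, A, B, C}
A nonterminal is nullable if it can derive epsilon
Counting nullable nonterminals: 4
Total nullable = 4

4


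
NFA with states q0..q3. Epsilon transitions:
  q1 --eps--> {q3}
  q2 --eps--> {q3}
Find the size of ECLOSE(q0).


Starting from q0
Initialize closure = {q0}
q0 has no outgoing epsilon transitions -> nothing to add
Final closure: {q0}
Size = 1

1


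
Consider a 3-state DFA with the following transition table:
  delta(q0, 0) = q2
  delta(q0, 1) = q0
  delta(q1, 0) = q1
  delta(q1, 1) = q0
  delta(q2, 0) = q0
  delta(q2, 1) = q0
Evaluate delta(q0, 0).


Looking up transition function:
delta(q0, 0) in the table
Row: q0, Column: 0
Result: q2

q2


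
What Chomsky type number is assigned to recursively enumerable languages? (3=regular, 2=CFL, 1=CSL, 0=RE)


Chomsky hierarchy levels:
  Type 3: Regular (DFA/NFA/regex)
  Type 2: Context-free (PDA)
  Type 1: Context-sensitive
  Type 0: Recursively enumerable (TM)
'recursively enumerable' corresponds to Type 0

0


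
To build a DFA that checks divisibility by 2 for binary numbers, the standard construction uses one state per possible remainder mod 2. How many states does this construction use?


Divisibility by 2 is tracked via the remainder mod 2: 0, 1, ..., 1
The construction assigns one state to each remainder
Number of remainders = 2

2


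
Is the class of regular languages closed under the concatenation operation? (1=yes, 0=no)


Regular languages are closed under:
- Union (DFA product construction)
- Intersection (DFA product construction)
- Complement (swap accept/reject states)
- Concatenation (NFA construction)
- Kleene star (NFA construction)
concatenation is in this list
Therefore: closed

1


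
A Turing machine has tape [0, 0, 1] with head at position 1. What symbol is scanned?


Tape: [0, 0, 1]
Positions: 0 1 2
Values:    0 0 1
Head at position 1
tape[1] = 0

0


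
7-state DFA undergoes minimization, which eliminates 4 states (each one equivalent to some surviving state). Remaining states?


Original DFA: 7 states
Redundant states removed: 4
Minimized states = original - removed
= 7 - 4
= 3

3


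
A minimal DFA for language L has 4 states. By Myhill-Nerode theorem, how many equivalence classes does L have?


Myhill-Nerode theorem:
Number of equivalence classes = number of states in minimal DFA
Minimal DFA states = 4
Therefore equivalence classes = 4

4


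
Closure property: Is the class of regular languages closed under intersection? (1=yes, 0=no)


Regular languages are closed under all standard operations:
- Union: Yes (product construction)
- Intersection: Yes (product construction)
- Complement: Yes (swap accept/reject)
- Concatenation: Yes (NFA construction)
Operation: intersection -> Closed

1


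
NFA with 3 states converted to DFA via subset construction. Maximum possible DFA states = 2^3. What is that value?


NFA has 3 states
Subset construction: each DFA state = subset of NFA states
Maximum subsets = 2^3
2^3 = 8

8


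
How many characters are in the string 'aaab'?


String: 'aaab'
Counting characters:
  'a' appears 3 time(s)
  'b' appears 1 time(s)
Total length = 3 + 1 = 4

4


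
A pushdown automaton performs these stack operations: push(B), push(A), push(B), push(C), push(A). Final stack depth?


Tracing stack operations:
  push(B) -> stack = [B], depth=1
  push(A) -> stack = [B,A], depth=2
  push(B) -> stack = [B,A,B], depth=3
  push(C) -> stack = [B,A,B,C], depth=4
  push(A) -> stack = [B,A,B,C,A], depth=5
Final depth = 5

5


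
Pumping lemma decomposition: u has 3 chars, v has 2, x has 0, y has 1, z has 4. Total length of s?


|s| = |u| + |v| + |x| + |y| + |z|
= 3 + 2 + 0 + 1 + 4
= 5 + 0 + 5
= 5 + 5
= 10

10


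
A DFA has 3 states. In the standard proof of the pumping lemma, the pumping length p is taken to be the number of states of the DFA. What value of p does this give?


Pumping lemma for regular languages (standard proof):
Take p = |Q|, the number of DFA states.
Any string of length >= |Q| passes through |Q|+1 states while reading its first |Q| symbols,
so by pigeonhole some state repeats, giving the loop that can be pumped.
Here |Q| = 3
Therefore the proof uses p = 3

3


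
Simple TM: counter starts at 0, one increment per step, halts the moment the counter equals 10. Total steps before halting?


Counter starts at 0. Counting sequence:
  Step 1: counter = 1
  Step 2: counter = 2
  Step 3: counter = 3
  Step 4: counter = 4
  Step 5: counter = 5
  Step 6: counter = 6
  ...
  Step 10: counter = 10
Counter reached 10 -> halt
Total steps = 10

10


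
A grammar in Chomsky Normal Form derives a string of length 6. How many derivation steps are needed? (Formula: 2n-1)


Chomsky Normal Form derivation:
String length n = 6
Each step either:
  - Splits a nonterminal into two (n-1 such steps)
  - Converts a nonterminal to terminal (n such steps)
Total = (n-1) + n = 2n - 1
= 2(6) - 1
= 12 - 1
= 11

11


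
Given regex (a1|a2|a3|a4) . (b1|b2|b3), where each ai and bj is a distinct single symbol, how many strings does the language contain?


First group: 4 alternatives
Second group: 3 alternatives
Concatenation: each choice from group 1 pairs with each from group 2
Total = 4 x 3 = 12

12


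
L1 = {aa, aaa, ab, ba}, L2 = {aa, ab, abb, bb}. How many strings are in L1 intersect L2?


L1 = {aa, aaa, ab, ba}
L2 = {aa, ab, abb, bb}
Checking each string in L1 against L2:
  'aa': in L2? Yes
  'aaa': in L2? No
  'ab': in L2? Yes
  'ba': in L2? No
Intersection = {aa, ab}
|L1 ∩ L2| = 2

2


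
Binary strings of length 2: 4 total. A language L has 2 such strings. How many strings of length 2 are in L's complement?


Alphabet: {0,1}
String length: 2
Total strings of length 2 = 2^2 = 4
Strings in L = 2
Complement = total - |L|
= 4 - 2
= 2

2


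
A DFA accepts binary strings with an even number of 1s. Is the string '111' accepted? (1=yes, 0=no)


DFA has 2 states: q_even (start, accept=yes) and q_odd
Processing string '111' character by character:
  Position 0: read '1', 1-count=1 -> q_odd
  Position 1: read '1', 1-count=2 -> q_even
  Position 2: read '1', 1-count=3 -> q_odd
Final state: q_odd, total 1s = 3 (odd); the DFA requires an even count -> reject

0


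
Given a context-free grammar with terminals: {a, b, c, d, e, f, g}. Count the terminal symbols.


Terminal symbols: a, b, c, d, e, f, g
Counting each: a (#1), b (#2), c (#3), d (#4), e (#5), f (#6), g (#7)
Total = 7

7


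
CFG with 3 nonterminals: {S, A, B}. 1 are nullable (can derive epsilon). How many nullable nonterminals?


Nonterminals: {S, A, B}
A nonterminal is nullable if it can derive epsilon
Counting nullable nonterminals: 1
Total nullable = 1

1


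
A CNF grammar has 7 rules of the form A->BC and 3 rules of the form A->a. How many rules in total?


CNF allows two rule forms:
  A -> BC (binary): 7 rules
  A -> a (terminal): 3 rules
Total = 7 + 3 = 10

10


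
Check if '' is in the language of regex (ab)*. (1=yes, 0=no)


Pattern: (ab)*
String: ''
Pattern requires: zero or more repetitions of 'ab'
Pairs: []
All pairs are 'ab'? Yes
Result: 1

1


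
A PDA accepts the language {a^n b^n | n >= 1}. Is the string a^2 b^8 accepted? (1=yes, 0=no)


Language requires equal numbers of a's and b's
PDA pushes for each 'a', pops for each 'b'
Number of a's = 2
Number of b's = 8
2 != 8 -> Reject

0


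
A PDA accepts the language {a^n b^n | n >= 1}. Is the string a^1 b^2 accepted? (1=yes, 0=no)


Language requires equal numbers of a's and b's
PDA pushes for each 'a', pops for each 'b'
Number of a's = 1
Number of b's = 2
1 != 2 -> Reject

0


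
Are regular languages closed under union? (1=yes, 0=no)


Regular languages are closed under all standard operations:
- Union: Yes (product construction)
- Intersection: Yes (product construction)
- Complement: Yes (swap accept/reject)
- Concatenation: Yes (NFA construction)
Operation: union -> Closed

1


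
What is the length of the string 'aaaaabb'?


String: 'aaaaabb'
Counting characters:
  'a' appears 5 time(s)
  'b' appears 2 time(s)
Total length = 5 + 2 = 7

7


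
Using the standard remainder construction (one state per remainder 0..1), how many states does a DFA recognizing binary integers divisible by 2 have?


Divisibility by 2 is tracked via the remainder mod 2: 0, 1, ..., 1
The construction assigns one state to each remainder
Number of remainders = 2

2


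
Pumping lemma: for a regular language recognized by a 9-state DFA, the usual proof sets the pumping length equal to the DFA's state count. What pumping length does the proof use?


Pumping lemma for regular languages (standard proof):
Take p = |Q|, the number of DFA states.
Any string of length >= |Q| passes through |Q|+1 states while reading its first |Q| symbols,
so by pigeonhole some state repeats, giving the loop that can be pumped.
Here |Q| = 9
Therefore the proof uses p = 9

9


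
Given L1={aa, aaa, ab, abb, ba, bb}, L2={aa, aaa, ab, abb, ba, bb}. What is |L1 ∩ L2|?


L1 = {aa, aaa, ab, abb, ba, bb}
L2 = {aa, aaa, ab, abb, ba, bb}
Checking each string in L1 against L2:
  'aa': in L2? Yes
  'aaa': in L2? Yes
  'ab': in L2? Yes
  'abb': in L2? Yes
  'ba': in L2? Yes
  'bb': in L2? Yes
Intersection = {aa, aaa, ab, abb, ba, bb}
|L1 ∩ L2| = 6

6


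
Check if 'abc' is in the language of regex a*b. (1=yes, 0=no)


Pattern: a*b
String: 'abc'
Pattern requires: zero or more 'a's followed by exactly one 'b'
Found 1 leading 'a's
Remaining: 'bc'
Remaining is not 'b' -> no match
Result: 0

0


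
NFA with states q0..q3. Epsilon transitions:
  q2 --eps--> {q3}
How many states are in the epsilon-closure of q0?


Starting from q0
Initialize closure = {q0}
q0 has no outgoing epsilon transitions -> nothing to add
Final closure: {q0}
Size = 1

1


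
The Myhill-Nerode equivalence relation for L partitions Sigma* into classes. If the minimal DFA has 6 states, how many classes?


Myhill-Nerode theorem:
Number of equivalence classes = number of states in minimal DFA
Minimal DFA states = 6
Therefore equivalence classes = 6

6


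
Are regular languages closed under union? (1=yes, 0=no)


Regular languages are closed under:
- Union (DFA product construction)
- Intersection (DFA product construction)
- Complement (swap accept/reject states)
- Concatenation (NFA construction)
- Kleene star (NFA construction)
union is in this list
Therefore: closed

1


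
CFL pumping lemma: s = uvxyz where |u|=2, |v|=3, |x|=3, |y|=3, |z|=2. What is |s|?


|s| = |u| + |v| + |x| + |y| + |z|
= 2 + 3 + 3 + 3 + 2
= 5 + 3 + 5
= 8 + 5
= 13

13


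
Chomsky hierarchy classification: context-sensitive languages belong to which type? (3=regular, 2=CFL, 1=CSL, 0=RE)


Chomsky hierarchy levels:
  Type 3: Regular (DFA/NFA/regex)
  Type 2: Context-free (PDA)
  Type 1: Context-sensitive
  Type 0: Recursively enumerable (TM)
'context-sensitive' corresponds to Type 1

1


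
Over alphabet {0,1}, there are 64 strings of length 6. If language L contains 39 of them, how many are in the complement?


Alphabet: {0,1}
String length: 6
Total strings of length 6 = 2^6 = 64
Strings in L = 39
Complement = total - |L|
= 64 - 39
= 25

25


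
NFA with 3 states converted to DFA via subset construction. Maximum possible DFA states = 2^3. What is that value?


NFA has 3 states
Subset construction: each DFA state = subset of NFA states
Maximum subsets = 2^3
2^3 = 8

8


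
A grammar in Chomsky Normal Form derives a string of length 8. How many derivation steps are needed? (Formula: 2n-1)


Chomsky Normal Form derivation:
String length n = 8
Each step either:
  - Splits a nonterminal into two (n-1 such steps)
  - Converts a nonterminal to terminal (n such steps)
Total = (n-1) + n = 2n - 1
= 2(8) - 1
= 16 - 1
= 15

15


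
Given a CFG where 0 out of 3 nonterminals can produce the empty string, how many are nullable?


Nonterminals: {S, A, B}
A nonterminal is nullable if it can derive epsilon
Counting nullable nonterminals: 0
Total nullable = 0

0


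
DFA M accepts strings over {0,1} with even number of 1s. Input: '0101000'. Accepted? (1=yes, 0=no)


DFA has 2 states: q_even (start, accept=yes) and q_odd
Processing string '0101000' character by character:
  Position 0: read '0', 1-count=0 -> q_even (no change)
  Position 1: read '1', 1-count=1 -> q_odd
  Position 2: read '0', 1-count=1 -> q_odd (no change)
  Position 3: read '1', 1-count=2 -> q_even
  Position 4: read '0', 1-count=2 -> q_even (no change)
  Position 5: read '0', 1-count=2 -> q_even (no change)
  Position 6: read '0', 1-count=2 -> q_even (no change)
Final state: q_even, total 1s = 2 (even); the DFA requires an even count -> accept

1


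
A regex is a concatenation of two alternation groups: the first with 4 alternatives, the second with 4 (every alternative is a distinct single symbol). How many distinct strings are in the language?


First group: 4 alternatives
Second group: 4 alternatives
Concatenation: each choice from group 1 pairs with each from group 2
Total = 4 x 4 = 16

16


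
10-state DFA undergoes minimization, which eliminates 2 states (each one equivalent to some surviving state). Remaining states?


Original DFA: 10 states
Redundant states removed: 2
Minimized states = original - removed
= 10 - 2
= 8

8


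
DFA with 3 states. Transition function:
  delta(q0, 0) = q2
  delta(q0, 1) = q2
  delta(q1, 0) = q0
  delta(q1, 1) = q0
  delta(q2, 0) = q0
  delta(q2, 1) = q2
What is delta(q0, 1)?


Looking up transition function:
delta(q0, 1) in the table
Row: q0, Column: 1
Result: q2

q2


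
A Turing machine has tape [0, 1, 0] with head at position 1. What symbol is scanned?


Tape: [0, 1, 0]
Positions: 0 1 2
Values:    0 1 0
Head at position 1
tape[1] = 1

1


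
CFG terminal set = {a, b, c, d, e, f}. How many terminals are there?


Terminal symbols: a, b, c, d, e, f
Counting each: a (#1), b (#2), c (#3), d (#4), e (#5), f (#6)
Total = 6

6


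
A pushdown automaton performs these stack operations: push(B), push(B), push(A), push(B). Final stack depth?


Tracing stack operations:
  push(B) -> stack = [B], depth=1
  push(B) -> stack = [B,B], depth=2
  push(A) -> stack = [B,B,A], depth=3
  push(B) -> stack = [B,B,A,B], depth=4
Final depth = 4

4


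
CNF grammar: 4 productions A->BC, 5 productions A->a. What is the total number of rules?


CNF allows two rule forms:
  A -> BC (binary): 4 rules
  A -> a (terminal): 5 rules
Total = 4 + 5 = 9

9


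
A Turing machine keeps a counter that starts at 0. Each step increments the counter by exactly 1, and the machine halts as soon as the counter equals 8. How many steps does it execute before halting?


Counter starts at 0. Counting sequence:
  Step 1: counter = 1
  Step 2: counter = 2
  Step 3: counter = 3
  Step 4: counter = 4
  Step 5: counter = 5
  Step 6: counter = 6
  Step 7: counter = 7
  Step 8: counter = 8
Counter reached 8 -> halt
Total steps = 8

8


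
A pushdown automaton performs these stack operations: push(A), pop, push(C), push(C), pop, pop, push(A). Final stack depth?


Tracing stack operations:
  push(A) -> stack = [A], depth=1
  pop -> removed A, stack = [], depth=0
  push(C) -> stack = [C], depth=1
  push(C) -> stack = [C,C], depth=2
  pop -> removed C, stack = [C], depth=1
  pop -> removed C, stack = [], depth=0
  push(A) -> stack = [A], depth=1
Final depth = 1

1


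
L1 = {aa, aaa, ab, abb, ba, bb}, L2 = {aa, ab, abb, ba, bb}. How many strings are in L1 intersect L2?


L1 = {aa, aaa, ab, abb, ba, bb}
L2 = {aa, ab, abb, ba, bb}
Checking each string in L1 against L2:
  'aa': in L2? Yes
  'aaa': in L2? No
  'ab': in L2? Yes
  'abb': in L2? Yes
  'ba': in L2? Yes
  'bb': in L2? Yes
Intersection = {aa, ab, abb, ba, bb}
|L1 ∩ L2| = 5

5


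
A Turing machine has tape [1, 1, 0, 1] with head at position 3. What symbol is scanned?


Tape: [1, 1, 0, 1]
Positions: 0 1 2 3
Values:    1 1 0 1
Head at position 3
tape[3] = 1

1


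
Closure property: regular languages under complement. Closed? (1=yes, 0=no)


Regular languages are closed under:
- Union (DFA product construction)
- Intersection (DFA product construction)
- Complement (swap accept/reject states)
- Concatenation (NFA construction)
- Kleene star (NFA construction)
complement is in this list
Therefore: closed

1


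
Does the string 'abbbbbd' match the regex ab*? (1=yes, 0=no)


Pattern: ab*
String: 'abbbbbd'
Pattern requires: exactly one 'a' followed by zero or more 'b's
First char is 'a' -> OK
Rest 'bbbbbd': all b's? No
Result: 0

0


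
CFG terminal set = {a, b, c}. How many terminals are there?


Terminal symbols: a, b, c
Counting each: a (#1), b (#2), c (#3)
Total = 3

3


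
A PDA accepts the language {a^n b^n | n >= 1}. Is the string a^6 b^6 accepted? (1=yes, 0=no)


Language requires equal numbers of a's and b's
PDA pushes for each 'a', pops for each 'b'
Number of a's = 6
Number of b's = 6
6 == 6 -> Accept

1


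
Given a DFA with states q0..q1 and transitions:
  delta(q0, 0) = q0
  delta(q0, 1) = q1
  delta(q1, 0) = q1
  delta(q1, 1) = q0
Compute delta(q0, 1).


Looking up transition function:
delta(q0, 1) in the table
Row: q0, Column: 1
Result: q1

q1


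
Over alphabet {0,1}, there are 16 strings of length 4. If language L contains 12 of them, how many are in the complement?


Alphabet: {0,1}
String length: 4
Total strings of length 4 = 2^4 = 16
Strings in L = 12
Complement = total - |L|
= 16 - 12
= 4

4


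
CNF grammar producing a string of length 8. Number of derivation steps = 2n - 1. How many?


Chomsky Normal Form derivation:
String length n = 8
Each step either:
  - Splits a nonterminal into two (n-1 such steps)
  - Converts a nonterminal to terminal (n such steps)
Total = (n-1) + n = 2n - 1
= 2(8) - 1
= 16 - 1
= 15

15


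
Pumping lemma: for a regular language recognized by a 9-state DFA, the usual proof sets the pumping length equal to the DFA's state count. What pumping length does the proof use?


Pumping lemma for regular languages (standard proof):
Take p = |Q|, the number of DFA states.
Any string of length >= |Q| passes through |Q|+1 states while reading its first |Q| symbols,
so by pigeonhole some state repeats, giving the loop that can be pumped.
Here |Q| = 9
Therefore the proof uses p = 9

9


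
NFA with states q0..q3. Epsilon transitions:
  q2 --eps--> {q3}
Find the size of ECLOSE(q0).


Starting from q0
Initialize closure = {q0}
q0 has no outgoing epsilon transitions -> nothing to add
Final closure: {q0}
Size = 1

1


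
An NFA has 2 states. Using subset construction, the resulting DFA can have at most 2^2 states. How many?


NFA has 2 states
Subset construction: each DFA state = subset of NFA states
Maximum subsets = 2^2
2^2 = 4

4


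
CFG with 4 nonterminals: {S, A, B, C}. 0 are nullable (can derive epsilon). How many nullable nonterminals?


Nonterminals: {S, A, B, C}
A nonterminal is nullable if it can derive epsilon
Counting nullable nonterminals: 0
Total nullable = 0

0


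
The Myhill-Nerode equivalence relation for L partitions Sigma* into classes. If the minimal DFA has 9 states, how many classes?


Myhill-Nerode theorem:
Number of equivalence classes = number of states in minimal DFA
Minimal DFA states = 9
Therefore equivalence classes = 9

9


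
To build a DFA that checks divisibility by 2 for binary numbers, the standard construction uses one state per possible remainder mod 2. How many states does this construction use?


Divisibility by 2 is tracked via the remainder mod 2: 0, 1, ..., 1
The construction assigns one state to each remainder
Number of remainders = 2

2


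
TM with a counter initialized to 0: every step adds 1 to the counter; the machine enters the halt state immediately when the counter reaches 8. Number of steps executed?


Counter starts at 0. Counting sequence:
  Step 1: counter = 1
  Step 2: counter = 2
  Step 3: counter = 3
  Step 4: counter = 4
  Step 5: counter = 5
  Step 6: counter = 6
  Step 7: counter = 7
  Step 8: counter = 8
Counter reached 8 -> halt
Total steps = 8

8


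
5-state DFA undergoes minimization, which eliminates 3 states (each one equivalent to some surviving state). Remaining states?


Original DFA: 5 states
Redundant states removed: 3
Minimized states = original - removed
= 5 - 3
= 2

2


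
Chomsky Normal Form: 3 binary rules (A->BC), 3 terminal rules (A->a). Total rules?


CNF allows two rule forms:
  A -> BC (binary): 3 rules
  A -> a (terminal): 3 rules
Total = 3 + 3 = 6

6


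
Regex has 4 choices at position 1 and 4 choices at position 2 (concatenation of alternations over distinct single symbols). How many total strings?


First group: 4 alternatives
Second group: 4 alternatives
Concatenation: each choice from group 1 pairs with each from group 2
Total = 4 x 4 = 16

16


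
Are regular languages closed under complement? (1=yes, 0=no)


Regular languages are closed under all standard operations:
- Union: Yes (product construction)
- Intersection: Yes (product construction)
- Complement: Yes (swap accept/reject)
- Concatenation: Yes (NFA construction)
Operation: complement -> Closed

1


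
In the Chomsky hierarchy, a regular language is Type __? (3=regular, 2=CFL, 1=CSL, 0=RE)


Chomsky hierarchy levels:
  Type 3: Regular (DFA/NFA/regex)
  Type 2: Context-free (PDA)
  Type 1: Context-sensitive
  Type 0: Recursively enumerable (TM)
'regular' corresponds to Type 3

3


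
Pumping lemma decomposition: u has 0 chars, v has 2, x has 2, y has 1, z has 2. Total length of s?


|s| = |u| + |v| + |x| + |y| + |z|
= 0 + 2 + 2 + 1 + 2
= 2 + 2 + 3
= 4 + 3
= 7

7


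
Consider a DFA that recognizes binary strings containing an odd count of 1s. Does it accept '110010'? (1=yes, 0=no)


DFA has 2 states: q_even (start, accept=no) and q_odd
Processing string '110010' character by character:
  Position 0: read '1', 1-count=1 -> q_odd
  Position 1: read '1', 1-count=2 -> q_even
  Position 2: read '0', 1-count=2 -> q_even (no change)
  Position 3: read '0', 1-count=2 -> q_even (no change)
  Position 4: read '1', 1-count=3 -> q_odd
  Position 5: read '0', 1-count=3 -> q_odd (no change)
Final state: q_odd, total 1s = 3 (odd); the DFA requires an odd count -> accept

1


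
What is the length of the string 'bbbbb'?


String: 'bbbbb'
Counting characters:
  'b' appears 5 time(s)
Total length = 0 + 5 = 5

5


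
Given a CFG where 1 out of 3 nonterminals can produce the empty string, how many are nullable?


Nonterminals: {S, A, B}
A nonterminal is nullable if it can derive epsilon
Counting nullable nonterminals: 1
Total nullable = 1

1


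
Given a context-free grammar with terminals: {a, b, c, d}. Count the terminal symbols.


Terminal symbols: a, b, c, d
Counting each: a (#1), b (#2), c (#3), d (#4)
Total = 4

4


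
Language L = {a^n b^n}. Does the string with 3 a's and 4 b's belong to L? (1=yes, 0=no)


Language requires equal numbers of a's and b's
PDA pushes for each 'a', pops for each 'b'
Number of a's = 3
Number of b's = 4
3 != 4 -> Reject

0


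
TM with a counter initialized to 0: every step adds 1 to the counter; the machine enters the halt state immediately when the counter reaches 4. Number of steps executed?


Counter starts at 0. Counting sequence:
  Step 1: counter = 1
  Step 2: counter = 2
  Step 3: counter = 3
  Step 4: counter = 4
Counter reached 4 -> halt
Total steps = 4

4


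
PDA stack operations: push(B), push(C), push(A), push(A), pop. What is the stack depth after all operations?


Tracing stack operations:
  push(B) -> stack = [B], depth=1
  push(C) -> stack = [B,C], depth=2
  push(A) -> stack = [B,C,A], depth=3
  push(A) -> stack = [B,C,A,A], depth=4
  pop -> removed A, stack = [B,C,A], depth=3
Final depth = 3

3


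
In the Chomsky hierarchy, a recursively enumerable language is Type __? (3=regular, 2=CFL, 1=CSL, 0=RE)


Chomsky hierarchy levels:
  Type 3: Regular (DFA/NFA/regex)
  Type 2: Context-free (PDA)
  Type 1: Context-sensitive
  Type 0: Recursively enumerable (TM)
'recursively enumerable' corresponds to Type 0

0


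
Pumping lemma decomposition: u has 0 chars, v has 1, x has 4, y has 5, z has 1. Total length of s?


|s| = |u| + |v| + |x| + |y| + |z|
= 0 + 1 + 4 + 5 + 1
= 1 + 4 + 6
= 5 + 6
= 11

11


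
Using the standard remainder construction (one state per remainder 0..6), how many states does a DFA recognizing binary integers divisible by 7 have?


Divisibility by 7 is tracked via the remainder mod 7: 0, 1, ..., 6
The construction assigns one state to each remainder
Number of remainders = 7

7
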